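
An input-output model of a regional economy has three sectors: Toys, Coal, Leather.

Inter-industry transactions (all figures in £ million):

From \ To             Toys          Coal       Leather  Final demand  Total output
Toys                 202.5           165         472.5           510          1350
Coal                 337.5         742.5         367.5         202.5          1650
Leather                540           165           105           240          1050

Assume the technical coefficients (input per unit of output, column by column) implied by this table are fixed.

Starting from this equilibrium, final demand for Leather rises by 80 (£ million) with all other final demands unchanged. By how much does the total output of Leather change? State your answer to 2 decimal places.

Δx_L = 144.93

Technical coefficients a_ij = z_ij / X_j:
  a_TT = 202.5/1350 = 0.15, a_CT = 337.5/1350 = 0.25, a_LT = 540/1350 = 0.40
  a_TC = 165/1650 = 0.10, a_CC = 742.5/1650 = 0.45, a_LC = 165/1650 = 0.10
  a_TL = 472.5/1050 = 0.45, a_CL = 367.5/1050 = 0.35, a_LL = 105/1050 = 0.10
I − A =
  [   0.85    -0.10    -0.45]
  [  -0.25     0.55    -0.35]
  [  -0.40    -0.10     0.90]
Cofactors of I−A, C_ij = (−1)^(i+j)·(minor ij) (rows/columns in the sector order above):
  C_11 = (0.55)(0.90) − (-0.35)(-0.10) = 0.4600
  C_12 = −[(-0.25)(0.90) − (-0.35)(-0.40)] = 0.3650
  C_13 = (-0.25)(-0.10) − (0.55)(-0.40) = 0.2450
  C_21 = −[(-0.10)(0.90) − (-0.45)(-0.10)] = 0.1350
  C_22 = (0.85)(0.90) − (-0.45)(-0.40) = 0.5850
  C_23 = −[(0.85)(-0.10) − (-0.10)(-0.40)] = 0.1250
  C_31 = (-0.10)(-0.35) − (-0.45)(0.55) = 0.2825
  C_32 = −[(0.85)(-0.35) − (-0.45)(-0.25)] = 0.4100
  C_33 = (0.85)(0.55) − (-0.10)(-0.25) = 0.4425
det(I−A) = Σ_j (I−A)_1j·C_1j = (0.85)(0.4600) + (-0.10)(0.3650) + (-0.45)(0.2450) = 0.24425
adj(I−A) = Cᵀ =
  [ 0.4600   0.1350   0.2825]
  [ 0.3650   0.5850   0.4100]
  [ 0.2450   0.1250   0.4425]
(I − A)⁻¹ = adj(I−A) / det(I−A) ≈
  [   1.8833     0.5527     1.1566]
  [   1.4944     2.3951     1.6786]
  [   1.0031     0.5118     1.8117]
Δx = (I − A)⁻¹ Δd with Δd having +80 in the Leather component and 0 elsewhere.
So Δx_L = L_LL · (+80), where L_LL = adj(I−A)_LL / det(I−A) = 0.4425 / 0.24425.
Δx_L = 0.4425 × (+80) / 0.24425 = 35.40 / 0.24425 ≈ 144.93.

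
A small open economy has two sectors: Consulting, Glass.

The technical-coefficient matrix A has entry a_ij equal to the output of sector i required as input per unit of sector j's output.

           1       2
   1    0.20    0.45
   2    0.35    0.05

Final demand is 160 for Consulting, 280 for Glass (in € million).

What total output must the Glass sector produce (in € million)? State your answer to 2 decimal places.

I − A =
  [   0.80    -0.45]
  [  -0.35     0.95]
det(I−A) = (0.80)(0.95) − (-0.45)(-0.35) = 0.6025
adj(I−A) = [[0.95, 0.45], [0.35, 0.80]]
(I − A)⁻¹ = adj(I−A) / det(I−A) ≈
  [   1.5768     0.7469]
  [   0.5809     1.3278]
x = (I − A)⁻¹ d = adj(I−A)·d / det(I−A), with det(I−A) = 0.6025:
  x_1 = (0.95·160 + 0.45·280) / 0.6025 = 278.00 / 0.6025 ≈ 461.41
  x_2 = (0.35·160 + 0.80·280) / 0.6025 = 280.00 / 0.6025 ≈ 464.73

x_2 = 464.73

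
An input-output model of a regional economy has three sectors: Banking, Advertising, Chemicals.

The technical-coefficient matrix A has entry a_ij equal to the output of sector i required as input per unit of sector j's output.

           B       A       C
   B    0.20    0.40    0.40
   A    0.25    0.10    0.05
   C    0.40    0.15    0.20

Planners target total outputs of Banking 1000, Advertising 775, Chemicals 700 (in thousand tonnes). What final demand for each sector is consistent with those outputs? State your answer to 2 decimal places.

d_B = 210.00, d_A = 412.50, d_C = 43.75

I − A =
  [   0.80    -0.40    -0.40]
  [  -0.25     0.90    -0.05]
  [  -0.40    -0.15     0.80]
d = (I − A) x:
  d_B = (+0.80)·1000 + (-0.40)·775 + (-0.40)·700 = 210.00
  d_A = (-0.25)·1000 + (+0.90)·775 + (-0.05)·700 = 412.50
  d_C = (-0.40)·1000 + (-0.15)·775 + (+0.80)·700 = 43.75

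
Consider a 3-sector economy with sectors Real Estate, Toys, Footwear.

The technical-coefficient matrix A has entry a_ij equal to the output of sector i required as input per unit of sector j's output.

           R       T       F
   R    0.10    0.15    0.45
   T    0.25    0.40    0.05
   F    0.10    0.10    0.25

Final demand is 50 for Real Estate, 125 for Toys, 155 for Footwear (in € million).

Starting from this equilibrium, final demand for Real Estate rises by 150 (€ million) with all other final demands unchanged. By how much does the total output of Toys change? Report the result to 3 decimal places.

I − A =
  [   0.90    -0.15    -0.45]
  [  -0.25     0.60    -0.05]
  [  -0.10    -0.10     0.75]
Cofactors of I−A, C_ij = (−1)^(i+j)·(minor ij) (rows/columns in the sector order above):
  C_11 = (0.60)(0.75) − (-0.05)(-0.10) = 0.4450
  C_12 = −[(-0.25)(0.75) − (-0.05)(-0.10)] = 0.1925
  C_13 = (-0.25)(-0.10) − (0.60)(-0.10) = 0.0850
  C_21 = −[(-0.15)(0.75) − (-0.45)(-0.10)] = 0.1575
  C_22 = (0.90)(0.75) − (-0.45)(-0.10) = 0.6300
  C_23 = −[(0.90)(-0.10) − (-0.15)(-0.10)] = 0.1050
  C_31 = (-0.15)(-0.05) − (-0.45)(0.60) = 0.2775
  C_32 = −[(0.90)(-0.05) − (-0.45)(-0.25)] = 0.1575
  C_33 = (0.90)(0.60) − (-0.15)(-0.25) = 0.5025
det(I−A) = Σ_j (I−A)_1j·C_1j = (0.90)(0.4450) + (-0.15)(0.1925) + (-0.45)(0.0850) = 0.333375
adj(I−A) = Cᵀ =
  [ 0.4450   0.1575   0.2775]
  [ 0.1925   0.6300   0.1575]
  [ 0.0850   0.1050   0.5025]
(I − A)⁻¹ = adj(I−A) / det(I−A) ≈
  [   1.3348     0.4724     0.8324]
  [   0.5774     1.8898     0.4724]
  [   0.2550     0.3150     1.5073]
Δx = (I − A)⁻¹ Δd with Δd having +150 in the Real Estate component and 0 elsewhere.
So Δx_T = L_TR · (+150), where L_TR = adj(I−A)_TR / det(I−A) = 0.1925 / 0.333375.
Δx_T = 0.1925 × (+150) / 0.333375 = 28.875 / 0.333375 ≈ 86.614.

Δx_T = 86.614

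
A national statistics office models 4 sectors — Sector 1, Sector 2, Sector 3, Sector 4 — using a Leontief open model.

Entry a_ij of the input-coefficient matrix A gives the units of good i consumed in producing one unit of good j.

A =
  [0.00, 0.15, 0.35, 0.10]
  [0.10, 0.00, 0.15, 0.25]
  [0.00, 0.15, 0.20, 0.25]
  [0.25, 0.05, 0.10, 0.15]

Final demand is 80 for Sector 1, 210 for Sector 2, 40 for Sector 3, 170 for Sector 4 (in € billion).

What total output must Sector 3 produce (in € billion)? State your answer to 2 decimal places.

x_3 = 213.14

I − A =
  [   1.00    -0.15    -0.35    -0.10]
  [  -0.10     1.00    -0.15    -0.25]
  [   0.00    -0.15     0.80    -0.25]
  [  -0.25    -0.05    -0.10     0.85]
Compute the cofactors C_ij = (−1)^(i+j)·(3×3 minor ij) of I−A; the adjugate is their transpose:
adj(I−A) = Cᵀ =
  [ 0.620250   0.152750   0.326750   0.214000]
  [ 0.124875   0.613125   0.201375   0.254250]
  [ 0.085875   0.145625   0.789875   0.285250]
  [ 0.199875   0.098125   0.200875   0.760250]
det(I−A) = Σ_j (I−A)_1j·C_1j = (1.00)(0.620250) + (-0.15)(0.124875) + (-0.35)(0.085875) + (-0.10)(0.199875) = 0.551475
(I − A)⁻¹ = adj(I−A) / det(I−A) ≈
  [   1.1247     0.2770     0.5925     0.3881]
  [   0.2264     1.1118     0.3652     0.4610]
  [   0.1557     0.2641     1.4323     0.5172]
  [   0.3624     0.1779     0.3643     1.3786]
x = (I − A)⁻¹ d = adj(I−A)·d / det(I−A), with det(I−A) = 0.551475:
  x_1 = (0.620250·80 + 0.152750·210 + 0.326750·40 + 0.214000·170) / 0.551475 = 131.1475 / 0.551475 ≈ 237.81
  x_2 = (0.124875·80 + 0.613125·210 + 0.201375·40 + 0.254250·170) / 0.551475 = 190.02375 / 0.551475 ≈ 344.57
  x_3 = (0.085875·80 + 0.145625·210 + 0.789875·40 + 0.285250·170) / 0.551475 = 117.53875 / 0.551475 ≈ 213.14
  x_4 = (0.199875·80 + 0.098125·210 + 0.200875·40 + 0.760250·170) / 0.551475 = 173.87375 / 0.551475 ≈ 315.29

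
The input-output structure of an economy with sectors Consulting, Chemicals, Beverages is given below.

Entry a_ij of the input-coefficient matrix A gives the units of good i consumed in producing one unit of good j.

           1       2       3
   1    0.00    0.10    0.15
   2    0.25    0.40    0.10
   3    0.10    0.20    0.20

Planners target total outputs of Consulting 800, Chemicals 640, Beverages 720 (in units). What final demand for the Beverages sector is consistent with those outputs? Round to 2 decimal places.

d_3 = 368.00

I − A =
  [   1.00    -0.10    -0.15]
  [  -0.25     0.60    -0.10]
  [  -0.10    -0.20     0.80]
d = (I − A) x:
  d_1 = (+1.00)·800 + (-0.10)·640 + (-0.15)·720 = 628.00
  d_2 = (-0.25)·800 + (+0.60)·640 + (-0.10)·720 = 112.00
  d_3 = (-0.10)·800 + (-0.20)·640 + (+0.80)·720 = 368.00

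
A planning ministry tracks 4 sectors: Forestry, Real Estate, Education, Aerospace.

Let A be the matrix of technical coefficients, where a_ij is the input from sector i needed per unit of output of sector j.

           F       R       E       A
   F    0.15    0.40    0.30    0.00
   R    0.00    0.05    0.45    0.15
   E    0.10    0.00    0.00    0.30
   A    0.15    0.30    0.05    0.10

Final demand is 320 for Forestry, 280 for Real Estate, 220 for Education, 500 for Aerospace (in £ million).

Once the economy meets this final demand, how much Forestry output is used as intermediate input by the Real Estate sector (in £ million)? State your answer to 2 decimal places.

I − A =
  [   0.85    -0.40    -0.30     0.00]
  [   0.00     0.95    -0.45    -0.15]
  [  -0.10     0.00     1.00    -0.30]
  [  -0.15    -0.30    -0.05     0.90]
Compute the cofactors C_ij = (−1)^(i+j)·(3×3 minor ij) of I−A; the adjugate is their transpose:
adj(I−A) = Cᵀ =
  [ 0.755250   0.381000   0.408000   0.199500]
  [ 0.084000   0.711750   0.357375   0.237750]
  [ 0.123750   0.130500   0.679500   0.248250]
  [ 0.160750   0.308000   0.224875   0.761000]
det(I−A) = Σ_j (I−A)_1j·C_1j = (0.85)(0.755250) + (-0.40)(0.084000) + (-0.30)(0.123750) + (0.00)(0.160750) = 0.5712375
(I − A)⁻¹ = adj(I−A) / det(I−A) ≈
  [   1.3221     0.6670     0.7142     0.3492]
  [   0.1470     1.2460     0.6256     0.4162]
  [   0.2166     0.2285     1.1895     0.4346]
  [   0.2814     0.5392     0.3937     1.3322]
First solve x = (I − A)⁻¹ d = adj(I−A)·d / det(I−A); in particular x_R = (0.084000·320 + 0.711750·280 + 0.357375·220 + 0.237750·500) / 0.5712375 = 423.6675 / 0.5712375 ≈ 741.6661.
Intermediate flow from F to R: z_FR = a_FR · x_R = 0.40 × 423.6675 / 0.5712375 = 169.467 / 0.5712375 ≈ 296.67.

z_FR = 296.67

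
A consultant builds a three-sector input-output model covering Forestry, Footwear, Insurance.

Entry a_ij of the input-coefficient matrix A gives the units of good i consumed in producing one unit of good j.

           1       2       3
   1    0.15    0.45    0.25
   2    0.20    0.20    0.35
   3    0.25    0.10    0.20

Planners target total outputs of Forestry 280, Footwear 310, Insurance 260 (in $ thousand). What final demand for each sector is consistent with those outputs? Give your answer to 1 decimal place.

I − A =
  [   0.85    -0.45    -0.25]
  [  -0.20     0.80    -0.35]
  [  -0.25    -0.10     0.80]
d = (I − A) x:
  d_1 = (+0.85)·280 + (-0.45)·310 + (-0.25)·260 = 33.5
  d_2 = (-0.20)·280 + (+0.80)·310 + (-0.35)·260 = 101.0
  d_3 = (-0.25)·280 + (-0.10)·310 + (+0.80)·260 = 107.0

d_1 = 33.5, d_2 = 101.0, d_3 = 107.0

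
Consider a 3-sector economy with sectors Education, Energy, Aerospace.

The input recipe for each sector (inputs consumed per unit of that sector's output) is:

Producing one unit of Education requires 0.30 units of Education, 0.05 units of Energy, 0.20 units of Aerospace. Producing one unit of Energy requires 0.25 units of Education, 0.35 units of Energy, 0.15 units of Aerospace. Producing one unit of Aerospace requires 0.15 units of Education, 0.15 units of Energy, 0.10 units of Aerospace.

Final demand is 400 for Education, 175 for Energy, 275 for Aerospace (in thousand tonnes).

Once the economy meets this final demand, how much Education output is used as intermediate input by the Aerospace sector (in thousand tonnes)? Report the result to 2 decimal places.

I − A =
  [   0.70    -0.25    -0.15]
  [  -0.05     0.65    -0.15]
  [  -0.20    -0.15     0.90]
Cofactors of I−A, C_ij = (−1)^(i+j)·(minor ij) (rows/columns in the sector order above):
  C_11 = (0.65)(0.90) − (-0.15)(-0.15) = 0.5625
  C_12 = −[(-0.05)(0.90) − (-0.15)(-0.20)] = 0.0750
  C_13 = (-0.05)(-0.15) − (0.65)(-0.20) = 0.1375
  C_21 = −[(-0.25)(0.90) − (-0.15)(-0.15)] = 0.2475
  C_22 = (0.70)(0.90) − (-0.15)(-0.20) = 0.6000
  C_23 = −[(0.70)(-0.15) − (-0.25)(-0.20)] = 0.1550
  C_31 = (-0.25)(-0.15) − (-0.15)(0.65) = 0.1350
  C_32 = −[(0.70)(-0.15) − (-0.15)(-0.05)] = 0.1125
  C_33 = (0.70)(0.65) − (-0.25)(-0.05) = 0.4425
det(I−A) = Σ_j (I−A)_1j·C_1j = (0.70)(0.5625) + (-0.25)(0.0750) + (-0.15)(0.1375) = 0.354375
adj(I−A) = Cᵀ =
  [ 0.5625   0.2475   0.1350]
  [ 0.0750   0.6000   0.1125]
  [ 0.1375   0.1550   0.4425]
(I − A)⁻¹ = adj(I−A) / det(I−A) ≈
  [   1.5873     0.6984     0.3810]
  [   0.2116     1.6931     0.3175]
  [   0.3880     0.4374     1.2487]
First solve x = (I − A)⁻¹ d = adj(I−A)·d / det(I−A); in particular x_3 = (0.1375·400 + 0.1550·175 + 0.4425·275) / 0.354375 = 203.8125 / 0.354375 ≈ 575.1323.
Intermediate flow from 1 to 3: z_13 = a_13 · x_3 = 0.15 × 203.8125 / 0.354375 = 30.571875 / 0.354375 ≈ 86.27.

z_13 = 86.27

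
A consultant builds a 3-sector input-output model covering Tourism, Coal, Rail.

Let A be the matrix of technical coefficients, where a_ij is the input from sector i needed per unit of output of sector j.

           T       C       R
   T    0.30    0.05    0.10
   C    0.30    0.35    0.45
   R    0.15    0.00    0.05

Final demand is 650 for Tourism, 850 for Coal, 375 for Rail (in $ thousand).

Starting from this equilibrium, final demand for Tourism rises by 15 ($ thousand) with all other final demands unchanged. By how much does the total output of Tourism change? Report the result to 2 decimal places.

I − A =
  [   0.70    -0.05    -0.10]
  [  -0.30     0.65    -0.45]
  [  -0.15     0.00     0.95]
Cofactors of I−A, C_ij = (−1)^(i+j)·(minor ij) (rows/columns in the sector order above):
  C_11 = (0.65)(0.95) − (-0.45)(0.00) = 0.6175
  C_12 = −[(-0.30)(0.95) − (-0.45)(-0.15)] = 0.3525
  C_13 = (-0.30)(0.00) − (0.65)(-0.15) = 0.0975
  C_21 = −[(-0.05)(0.95) − (-0.10)(0.00)] = 0.0475
  C_22 = (0.70)(0.95) − (-0.10)(-0.15) = 0.6500
  C_23 = −[(0.70)(0.00) − (-0.05)(-0.15)] = 0.0075
  C_31 = (-0.05)(-0.45) − (-0.10)(0.65) = 0.0875
  C_32 = −[(0.70)(-0.45) − (-0.10)(-0.30)] = 0.3450
  C_33 = (0.70)(0.65) − (-0.05)(-0.30) = 0.4400
det(I−A) = Σ_j (I−A)_1j·C_1j = (0.70)(0.6175) + (-0.05)(0.3525) + (-0.10)(0.0975) = 0.404875
adj(I−A) = Cᵀ =
  [ 0.6175   0.0475   0.0875]
  [ 0.3525   0.6500   0.3450]
  [ 0.0975   0.0075   0.4400]
(I − A)⁻¹ = adj(I−A) / det(I−A) ≈
  [   1.5252     0.1173     0.2161]
  [   0.8706     1.6054     0.8521]
  [   0.2408     0.0185     1.0868]
Δx = (I − A)⁻¹ Δd with Δd having +15 in the Tourism component and 0 elsewhere.
So Δx_T = L_TT · (+15), where L_TT = adj(I−A)_TT / det(I−A) = 0.6175 / 0.404875.
Δx_T = 0.6175 × (+15) / 0.404875 = 9.2625 / 0.404875 ≈ 22.88.

Δx_T = 22.88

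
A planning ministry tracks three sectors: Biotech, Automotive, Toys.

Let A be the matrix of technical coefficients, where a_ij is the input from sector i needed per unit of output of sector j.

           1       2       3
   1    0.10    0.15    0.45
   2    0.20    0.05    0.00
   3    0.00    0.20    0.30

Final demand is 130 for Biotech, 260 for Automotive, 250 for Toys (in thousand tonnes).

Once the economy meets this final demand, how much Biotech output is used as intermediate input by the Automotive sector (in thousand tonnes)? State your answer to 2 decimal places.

I − A =
  [   0.90    -0.15    -0.45]
  [  -0.20     0.95     0.00]
  [   0.00    -0.20     0.70]
Cofactors of I−A, C_ij = (−1)^(i+j)·(minor ij) (rows/columns in the sector order above):
  C_11 = (0.95)(0.70) − (0.00)(-0.20) = 0.6650
  C_12 = −[(-0.20)(0.70) − (0.00)(0.00)] = 0.1400
  C_13 = (-0.20)(-0.20) − (0.95)(0.00) = 0.0400
  C_21 = −[(-0.15)(0.70) − (-0.45)(-0.20)] = 0.1950
  C_22 = (0.90)(0.70) − (-0.45)(0.00) = 0.6300
  C_23 = −[(0.90)(-0.20) − (-0.15)(0.00)] = 0.1800
  C_31 = (-0.15)(0.00) − (-0.45)(0.95) = 0.4275
  C_32 = −[(0.90)(0.00) − (-0.45)(-0.20)] = 0.0900
  C_33 = (0.90)(0.95) − (-0.15)(-0.20) = 0.8250
det(I−A) = Σ_j (I−A)_1j·C_1j = (0.90)(0.6650) + (-0.15)(0.1400) + (-0.45)(0.0400) = 0.5595
adj(I−A) = Cᵀ =
  [ 0.6650   0.1950   0.4275]
  [ 0.1400   0.6300   0.0900]
  [ 0.0400   0.1800   0.8250]
(I − A)⁻¹ = adj(I−A) / det(I−A) ≈
  [   1.1886     0.3485     0.7641]
  [   0.2502     1.1260     0.1609]
  [   0.0715     0.3217     1.4745]
First solve x = (I − A)⁻¹ d = adj(I−A)·d / det(I−A); in particular x_2 = (0.1400·130 + 0.6300·260 + 0.0900·250) / 0.5595 = 204.50 / 0.5595 ≈ 365.5049.
Intermediate flow from 1 to 2: z_12 = a_12 · x_2 = 0.15 × 204.50 / 0.5595 = 30.675 / 0.5595 ≈ 54.83.

z_12 = 54.83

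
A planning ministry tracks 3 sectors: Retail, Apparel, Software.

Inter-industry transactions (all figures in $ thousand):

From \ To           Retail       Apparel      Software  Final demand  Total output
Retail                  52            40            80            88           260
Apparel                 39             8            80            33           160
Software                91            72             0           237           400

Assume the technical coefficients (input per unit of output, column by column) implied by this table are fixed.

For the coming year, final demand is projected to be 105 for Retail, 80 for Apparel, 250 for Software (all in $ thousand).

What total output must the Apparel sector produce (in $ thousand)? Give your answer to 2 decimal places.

Technical coefficients a_ij = z_ij / X_j:
  a_11 = 52/260 = 0.20, a_21 = 39/260 = 0.15, a_31 = 91/260 = 0.35
  a_12 = 40/160 = 0.25, a_22 = 8/160 = 0.05, a_32 = 72/160 = 0.45
  a_13 = 80/400 = 0.20, a_23 = 80/400 = 0.20, a_33 = 0/400 = 0.00
I − A =
  [   0.80    -0.25    -0.20]
  [  -0.15     0.95    -0.20]
  [  -0.35    -0.45     1.00]
Cofactors of I−A, C_ij = (−1)^(i+j)·(minor ij) (rows/columns in the sector order above):
  C_11 = (0.95)(1.00) − (-0.20)(-0.45) = 0.8600
  C_12 = −[(-0.15)(1.00) − (-0.20)(-0.35)] = 0.2200
  C_13 = (-0.15)(-0.45) − (0.95)(-0.35) = 0.4000
  C_21 = −[(-0.25)(1.00) − (-0.20)(-0.45)] = 0.3400
  C_22 = (0.80)(1.00) − (-0.20)(-0.35) = 0.7300
  C_23 = −[(0.80)(-0.45) − (-0.25)(-0.35)] = 0.4475
  C_31 = (-0.25)(-0.20) − (-0.20)(0.95) = 0.2400
  C_32 = −[(0.80)(-0.20) − (-0.20)(-0.15)] = 0.1900
  C_33 = (0.80)(0.95) − (-0.25)(-0.15) = 0.7225
det(I−A) = Σ_j (I−A)_1j·C_1j = (0.80)(0.8600) + (-0.25)(0.2200) + (-0.20)(0.4000) = 0.5530
adj(I−A) = Cᵀ =
  [ 0.8600   0.3400   0.2400]
  [ 0.2200   0.7300   0.1900]
  [ 0.4000   0.4475   0.7225]
(I − A)⁻¹ = adj(I−A) / det(I−A) ≈
  [   1.5552     0.6148     0.4340]
  [   0.3978     1.3201     0.3436]
  [   0.7233     0.8092     1.3065]
x = (I − A)⁻¹ d = adj(I−A)·d / det(I−A), with det(I−A) = 0.5530:
  x_1 = (0.8600·105 + 0.3400·80 + 0.2400·250) / 0.5530 = 177.50 / 0.5530 ≈ 320.98
  x_2 = (0.2200·105 + 0.7300·80 + 0.1900·250) / 0.5530 = 129.00 / 0.5530 ≈ 233.27
  x_3 = (0.4000·105 + 0.4475·80 + 0.7225·250) / 0.5530 = 258.425 / 0.5530 ≈ 467.31

x_2 = 233.27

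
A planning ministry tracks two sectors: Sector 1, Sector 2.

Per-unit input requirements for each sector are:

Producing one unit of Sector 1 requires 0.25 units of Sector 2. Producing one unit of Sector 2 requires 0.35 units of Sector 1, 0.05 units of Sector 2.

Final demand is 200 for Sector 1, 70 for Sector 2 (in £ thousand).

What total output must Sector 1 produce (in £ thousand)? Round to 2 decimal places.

x_1 = 248.70

I − A =
  [   1.00    -0.35]
  [  -0.25     0.95]
det(I−A) = (1.00)(0.95) − (-0.35)(-0.25) = 0.8625
adj(I−A) = [[0.95, 0.35], [0.25, 1.00]]
(I − A)⁻¹ = adj(I−A) / det(I−A) ≈
  [   1.1014     0.4058]
  [   0.2899     1.1594]
x = (I − A)⁻¹ d = adj(I−A)·d / det(I−A), with det(I−A) = 0.8625:
  x_1 = (0.95·200 + 0.35·70) / 0.8625 = 214.50 / 0.8625 ≈ 248.70
  x_2 = (0.25·200 + 1.00·70) / 0.8625 = 120.00 / 0.8625 ≈ 139.13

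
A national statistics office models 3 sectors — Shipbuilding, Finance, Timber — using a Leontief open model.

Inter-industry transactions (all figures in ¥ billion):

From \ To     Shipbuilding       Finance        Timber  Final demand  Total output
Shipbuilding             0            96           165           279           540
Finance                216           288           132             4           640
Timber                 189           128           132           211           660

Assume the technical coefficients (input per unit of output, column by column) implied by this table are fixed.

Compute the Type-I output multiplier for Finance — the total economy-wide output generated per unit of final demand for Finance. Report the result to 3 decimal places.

Technical coefficients a_ij = z_ij / X_j:
  a_11 = 0/540 = 0.00, a_21 = 216/540 = 0.40, a_31 = 189/540 = 0.35
  a_12 = 96/640 = 0.15, a_22 = 288/640 = 0.45, a_32 = 128/640 = 0.20
  a_13 = 165/660 = 0.25, a_23 = 132/660 = 0.20, a_33 = 132/660 = 0.20
I − A =
  [   1.00    -0.15    -0.25]
  [  -0.40     0.55    -0.20]
  [  -0.35    -0.20     0.80]
Cofactors of I−A, C_ij = (−1)^(i+j)·(minor ij) (rows/columns in the sector order above):
  C_11 = (0.55)(0.80) − (-0.20)(-0.20) = 0.4000
  C_12 = −[(-0.40)(0.80) − (-0.20)(-0.35)] = 0.3900
  C_13 = (-0.40)(-0.20) − (0.55)(-0.35) = 0.2725
  C_21 = −[(-0.15)(0.80) − (-0.25)(-0.20)] = 0.1700
  C_22 = (1.00)(0.80) − (-0.25)(-0.35) = 0.7125
  C_23 = −[(1.00)(-0.20) − (-0.15)(-0.35)] = 0.2525
  C_31 = (-0.15)(-0.20) − (-0.25)(0.55) = 0.1675
  C_32 = −[(1.00)(-0.20) − (-0.25)(-0.40)] = 0.3000
  C_33 = (1.00)(0.55) − (-0.15)(-0.40) = 0.4900
det(I−A) = Σ_j (I−A)_1j·C_1j = (1.00)(0.4000) + (-0.15)(0.3900) + (-0.25)(0.2725) = 0.273375
adj(I−A) = Cᵀ =
  [ 0.4000   0.1700   0.1675]
  [ 0.3900   0.7125   0.3000]
  [ 0.2725   0.2525   0.4900]
(I − A)⁻¹ = adj(I−A) / det(I−A) ≈
  [   1.4632     0.6219     0.6127]
  [   1.4266     2.6063     1.0974]
  [   0.9968     0.9236     1.7924]
The output multiplier for sector j is the column-j sum of the Leontief inverse (I − A)⁻¹ = adj(I−A) / det(I−A).
Column 2 of adj(I−A): (0.1700, 0.7125, 0.2525); det(I−A) = 0.273375.
m_2 = (0.1700 + 0.7125 + 0.2525) / 0.273375 = 1.135 / 0.273375 ≈ 4.152.

m_2 = 4.152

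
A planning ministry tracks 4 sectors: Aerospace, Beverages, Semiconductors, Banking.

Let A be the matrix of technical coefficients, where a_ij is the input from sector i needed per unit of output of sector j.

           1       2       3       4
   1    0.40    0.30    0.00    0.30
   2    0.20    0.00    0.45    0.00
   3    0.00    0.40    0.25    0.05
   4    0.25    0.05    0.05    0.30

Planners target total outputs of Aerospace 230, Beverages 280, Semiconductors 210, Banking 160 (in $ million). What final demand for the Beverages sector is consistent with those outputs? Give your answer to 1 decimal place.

d_2 = 139.5

I − A =
  [   0.60    -0.30     0.00    -0.30]
  [  -0.20     1.00    -0.45     0.00]
  [   0.00    -0.40     0.75    -0.05]
  [  -0.25    -0.05    -0.05     0.70]
d = (I − A) x:
  d_1 = (+0.60)·230 + (-0.30)·280 + (+0.00)·210 + (-0.30)·160 = 6.0
  d_2 = (-0.20)·230 + (+1.00)·280 + (-0.45)·210 + (+0.00)·160 = 139.5
  d_3 = (+0.00)·230 + (-0.40)·280 + (+0.75)·210 + (-0.05)·160 = 37.5
  d_4 = (-0.25)·230 + (-0.05)·280 + (-0.05)·210 + (+0.70)·160 = 30.0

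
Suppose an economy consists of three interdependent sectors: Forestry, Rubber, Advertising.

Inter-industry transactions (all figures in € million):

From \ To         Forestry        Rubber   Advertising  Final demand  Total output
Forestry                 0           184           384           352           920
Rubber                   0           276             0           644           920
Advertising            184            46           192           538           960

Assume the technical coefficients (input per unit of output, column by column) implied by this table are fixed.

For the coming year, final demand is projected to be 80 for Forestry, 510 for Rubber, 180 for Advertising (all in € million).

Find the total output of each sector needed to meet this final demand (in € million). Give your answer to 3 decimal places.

Technical coefficients a_ij = z_ij / X_j:
  a_FF = 0/920 = 0.00, a_RF = 0/920 = 0.00, a_AF = 184/920 = 0.20
  a_FR = 184/920 = 0.20, a_RR = 276/920 = 0.30, a_AR = 46/920 = 0.05
  a_FA = 384/960 = 0.40, a_RA = 0/960 = 0.00, a_AA = 192/960 = 0.20
I − A =
  [   1.00    -0.20    -0.40]
  [   0.00     0.70     0.00]
  [  -0.20    -0.05     0.80]
Cofactors of I−A, C_ij = (−1)^(i+j)·(minor ij) (rows/columns in the sector order above):
  C_11 = (0.70)(0.80) − (0.00)(-0.05) = 0.5600
  C_12 = −[(0.00)(0.80) − (0.00)(-0.20)] = 0.0000
  C_13 = (0.00)(-0.05) − (0.70)(-0.20) = 0.1400
  C_21 = −[(-0.20)(0.80) − (-0.40)(-0.05)] = 0.1800
  C_22 = (1.00)(0.80) − (-0.40)(-0.20) = 0.7200
  C_23 = −[(1.00)(-0.05) − (-0.20)(-0.20)] = 0.0900
  C_31 = (-0.20)(0.00) − (-0.40)(0.70) = 0.2800
  C_32 = −[(1.00)(0.00) − (-0.40)(0.00)] = 0.0000
  C_33 = (1.00)(0.70) − (-0.20)(0.00) = 0.7000
det(I−A) = Σ_j (I−A)_1j·C_1j = (1.00)(0.5600) + (-0.20)(0.0000) + (-0.40)(0.1400) = 0.5040
adj(I−A) = Cᵀ =
  [ 0.5600   0.1800   0.2800]
  [ 0.0000   0.7200   0.0000]
  [ 0.1400   0.0900   0.7000]
(I − A)⁻¹ = adj(I−A) / det(I−A) ≈
  [   1.1111     0.3571     0.5556]
  [   0.0000     1.4286     0.0000]
  [   0.2778     0.1786     1.3889]
x = (I − A)⁻¹ d = adj(I−A)·d / det(I−A), with det(I−A) = 0.5040:
  x_F = (0.5600·80 + 0.1800·510 + 0.2800·180) / 0.5040 = 187.00 / 0.5040 ≈ 371.032
  x_R = (0.0000·80 + 0.7200·510 + 0.0000·180) / 0.5040 = 367.20 / 0.5040 ≈ 728.571
  x_A = (0.1400·80 + 0.0900·510 + 0.7000·180) / 0.5040 = 183.10 / 0.5040 ≈ 363.294

x_F = 371.032, x_R = 728.571, x_A = 363.294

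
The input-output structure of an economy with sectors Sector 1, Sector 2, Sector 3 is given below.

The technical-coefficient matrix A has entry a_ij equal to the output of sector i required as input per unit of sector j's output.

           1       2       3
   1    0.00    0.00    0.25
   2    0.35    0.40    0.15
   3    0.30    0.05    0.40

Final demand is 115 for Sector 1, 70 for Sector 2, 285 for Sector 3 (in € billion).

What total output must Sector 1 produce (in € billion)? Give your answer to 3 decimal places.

x_1 = 277.649

I − A =
  [   1.00     0.00    -0.25]
  [  -0.35     0.60    -0.15]
  [  -0.30    -0.05     0.60]
Cofactors of I−A, C_ij = (−1)^(i+j)·(minor ij) (rows/columns in the sector order above):
  C_11 = (0.60)(0.60) − (-0.15)(-0.05) = 0.3525
  C_12 = −[(-0.35)(0.60) − (-0.15)(-0.30)] = 0.2550
  C_13 = (-0.35)(-0.05) − (0.60)(-0.30) = 0.1975
  C_21 = −[(0.00)(0.60) − (-0.25)(-0.05)] = 0.0125
  C_22 = (1.00)(0.60) − (-0.25)(-0.30) = 0.5250
  C_23 = −[(1.00)(-0.05) − (0.00)(-0.30)] = 0.0500
  C_31 = (0.00)(-0.15) − (-0.25)(0.60) = 0.1500
  C_32 = −[(1.00)(-0.15) − (-0.25)(-0.35)] = 0.2375
  C_33 = (1.00)(0.60) − (0.00)(-0.35) = 0.6000
det(I−A) = Σ_j (I−A)_1j·C_1j = (1.00)(0.3525) + (0.00)(0.2550) + (-0.25)(0.1975) = 0.303125
adj(I−A) = Cᵀ =
  [ 0.3525   0.0125   0.1500]
  [ 0.2550   0.5250   0.2375]
  [ 0.1975   0.0500   0.6000]
(I − A)⁻¹ = adj(I−A) / det(I−A) ≈
  [   1.1629     0.0412     0.4948]
  [   0.8412     1.7320     0.7835]
  [   0.6515     0.1649     1.9794]
x = (I − A)⁻¹ d = adj(I−A)·d / det(I−A), with det(I−A) = 0.303125:
  x_1 = (0.3525·115 + 0.0125·70 + 0.1500·285) / 0.303125 = 84.1625 / 0.303125 ≈ 277.649
  x_2 = (0.2550·115 + 0.5250·70 + 0.2375·285) / 0.303125 = 133.7625 / 0.303125 ≈ 441.278
  x_3 = (0.1975·115 + 0.0500·70 + 0.6000·285) / 0.303125 = 197.2125 / 0.303125 ≈ 650.598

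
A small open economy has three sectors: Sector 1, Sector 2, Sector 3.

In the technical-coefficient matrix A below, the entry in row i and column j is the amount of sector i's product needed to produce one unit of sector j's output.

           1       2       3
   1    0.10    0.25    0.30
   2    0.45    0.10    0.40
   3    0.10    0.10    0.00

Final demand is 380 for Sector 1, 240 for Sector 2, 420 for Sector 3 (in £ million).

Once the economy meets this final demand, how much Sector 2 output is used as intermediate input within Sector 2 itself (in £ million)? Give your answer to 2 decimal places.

I − A =
  [   0.90    -0.25    -0.30]
  [  -0.45     0.90    -0.40]
  [  -0.10    -0.10     1.00]
Cofactors of I−A, C_ij = (−1)^(i+j)·(minor ij) (rows/columns in the sector order above):
  C_11 = (0.90)(1.00) − (-0.40)(-0.10) = 0.8600
  C_12 = −[(-0.45)(1.00) − (-0.40)(-0.10)] = 0.4900
  C_13 = (-0.45)(-0.10) − (0.90)(-0.10) = 0.1350
  C_21 = −[(-0.25)(1.00) − (-0.30)(-0.10)] = 0.2800
  C_22 = (0.90)(1.00) − (-0.30)(-0.10) = 0.8700
  C_23 = −[(0.90)(-0.10) − (-0.25)(-0.10)] = 0.1150
  C_31 = (-0.25)(-0.40) − (-0.30)(0.90) = 0.3700
  C_32 = −[(0.90)(-0.40) − (-0.30)(-0.45)] = 0.4950
  C_33 = (0.90)(0.90) − (-0.25)(-0.45) = 0.6975
det(I−A) = Σ_j (I−A)_1j·C_1j = (0.90)(0.8600) + (-0.25)(0.4900) + (-0.30)(0.1350) = 0.6110
adj(I−A) = Cᵀ =
  [ 0.8600   0.2800   0.3700]
  [ 0.4900   0.8700   0.4950]
  [ 0.1350   0.1150   0.6975]
(I − A)⁻¹ = adj(I−A) / det(I−A) ≈
  [   1.4075     0.4583     0.6056]
  [   0.8020     1.4239     0.8101]
  [   0.2209     0.1882     1.1416]
First solve x = (I − A)⁻¹ d = adj(I−A)·d / det(I−A); in particular x_2 = (0.4900·380 + 0.8700·240 + 0.4950·420) / 0.6110 = 602.90 / 0.6110 ≈ 986.7430.
Intermediate flow from 2 to 2: z_22 = a_22 · x_2 = 0.10 × 602.90 / 0.6110 = 60.29 / 0.6110 ≈ 98.67.

z_22 = 98.67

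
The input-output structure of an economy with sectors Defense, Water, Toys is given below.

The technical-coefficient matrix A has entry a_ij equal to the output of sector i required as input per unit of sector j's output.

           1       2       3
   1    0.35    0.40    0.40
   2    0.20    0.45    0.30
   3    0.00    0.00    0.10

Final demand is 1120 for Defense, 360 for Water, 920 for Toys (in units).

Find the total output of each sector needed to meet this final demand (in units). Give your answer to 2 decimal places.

I − A =
  [   0.65    -0.40    -0.40]
  [  -0.20     0.55    -0.30]
  [   0.00     0.00     0.90]
Cofactors of I−A, C_ij = (−1)^(i+j)·(minor ij) (rows/columns in the sector order above):
  C_11 = (0.55)(0.90) − (-0.30)(0.00) = 0.4950
  C_12 = −[(-0.20)(0.90) − (-0.30)(0.00)] = 0.1800
  C_13 = (-0.20)(0.00) − (0.55)(0.00) = 0.0000
  C_21 = −[(-0.40)(0.90) − (-0.40)(0.00)] = 0.3600
  C_22 = (0.65)(0.90) − (-0.40)(0.00) = 0.5850
  C_23 = −[(0.65)(0.00) − (-0.40)(0.00)] = 0.0000
  C_31 = (-0.40)(-0.30) − (-0.40)(0.55) = 0.3400
  C_32 = −[(0.65)(-0.30) − (-0.40)(-0.20)] = 0.2750
  C_33 = (0.65)(0.55) − (-0.40)(-0.20) = 0.2775
det(I−A) = Σ_j (I−A)_1j·C_1j = (0.65)(0.4950) + (-0.40)(0.1800) + (-0.40)(0.0000) = 0.24975
adj(I−A) = Cᵀ =
  [ 0.4950   0.3600   0.3400]
  [ 0.1800   0.5850   0.2750]
  [ 0.0000   0.0000   0.2775]
(I − A)⁻¹ = adj(I−A) / det(I−A) ≈
  [   1.9820     1.4414     1.3614]
  [   0.7207     2.3423     1.1011]
  [   0.0000     0.0000     1.1111]
x = (I − A)⁻¹ d = adj(I−A)·d / det(I−A), with det(I−A) = 0.24975:
  x_1 = (0.4950·1120 + 0.3600·360 + 0.3400·920) / 0.24975 = 996.80 / 0.24975 ≈ 3991.19
  x_2 = (0.1800·1120 + 0.5850·360 + 0.2750·920) / 0.24975 = 665.20 / 0.24975 ≈ 2663.46
  x_3 = (0.0000·1120 + 0.0000·360 + 0.2775·920) / 0.24975 = 255.30 / 0.24975 ≈ 1022.22

x_1 = 3991.19, x_2 = 2663.46, x_3 = 1022.22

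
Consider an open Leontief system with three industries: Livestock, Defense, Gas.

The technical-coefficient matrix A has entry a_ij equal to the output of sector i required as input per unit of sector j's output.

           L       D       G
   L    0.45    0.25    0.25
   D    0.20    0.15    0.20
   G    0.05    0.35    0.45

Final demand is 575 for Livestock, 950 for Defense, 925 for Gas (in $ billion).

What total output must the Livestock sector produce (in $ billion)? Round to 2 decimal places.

x_L = 4268.69

I − A =
  [   0.55    -0.25    -0.25]
  [  -0.20     0.85    -0.20]
  [  -0.05    -0.35     0.55]
Cofactors of I−A, C_ij = (−1)^(i+j)·(minor ij) (rows/columns in the sector order above):
  C_11 = (0.85)(0.55) − (-0.20)(-0.35) = 0.3975
  C_12 = −[(-0.20)(0.55) − (-0.20)(-0.05)] = 0.1200
  C_13 = (-0.20)(-0.35) − (0.85)(-0.05) = 0.1125
  C_21 = −[(-0.25)(0.55) − (-0.25)(-0.35)] = 0.2250
  C_22 = (0.55)(0.55) − (-0.25)(-0.05) = 0.2900
  C_23 = −[(0.55)(-0.35) − (-0.25)(-0.05)] = 0.2050
  C_31 = (-0.25)(-0.20) − (-0.25)(0.85) = 0.2625
  C_32 = −[(0.55)(-0.20) − (-0.25)(-0.20)] = 0.1600
  C_33 = (0.55)(0.85) − (-0.25)(-0.20) = 0.4175
det(I−A) = Σ_j (I−A)_1j·C_1j = (0.55)(0.3975) + (-0.25)(0.1200) + (-0.25)(0.1125) = 0.1605
adj(I−A) = Cᵀ =
  [ 0.3975   0.2250   0.2625]
  [ 0.1200   0.2900   0.1600]
  [ 0.1125   0.2050   0.4175]
(I − A)⁻¹ = adj(I−A) / det(I−A) ≈
  [   2.4766     1.4019     1.6355]
  [   0.7477     1.8069     0.9969]
  [   0.7009     1.2773     2.6012]
x = (I − A)⁻¹ d = adj(I−A)·d / det(I−A), with det(I−A) = 0.1605:
  x_L = (0.3975·575 + 0.2250·950 + 0.2625·925) / 0.1605 = 685.125 / 0.1605 ≈ 4268.69
  x_D = (0.1200·575 + 0.2900·950 + 0.1600·925) / 0.1605 = 492.50 / 0.1605 ≈ 3068.54
  x_G = (0.1125·575 + 0.2050·950 + 0.4175·925) / 0.1605 = 645.625 / 0.1605 ≈ 4022.59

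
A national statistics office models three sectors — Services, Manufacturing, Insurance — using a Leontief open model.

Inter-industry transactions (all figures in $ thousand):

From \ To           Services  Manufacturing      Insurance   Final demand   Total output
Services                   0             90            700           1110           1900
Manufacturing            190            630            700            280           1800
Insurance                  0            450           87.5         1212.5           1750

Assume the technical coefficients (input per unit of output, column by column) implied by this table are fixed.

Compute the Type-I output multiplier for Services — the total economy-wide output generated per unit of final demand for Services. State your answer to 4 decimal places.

Technical coefficients a_ij = z_ij / X_j:
  a_SS = 0/1900 = 0.00, a_MS = 190/1900 = 0.10, a_IS = 0/1900 = 0.00
  a_SM = 90/1800 = 0.05, a_MM = 630/1800 = 0.35, a_IM = 450/1800 = 0.25
  a_SI = 700/1750 = 0.40, a_MI = 700/1750 = 0.40, a_II = 87.5/1750 = 0.05
I − A =
  [   1.00    -0.05    -0.40]
  [  -0.10     0.65    -0.40]
  [   0.00    -0.25     0.95]
Cofactors of I−A, C_ij = (−1)^(i+j)·(minor ij) (rows/columns in the sector order above):
  C_11 = (0.65)(0.95) − (-0.40)(-0.25) = 0.5175
  C_12 = −[(-0.10)(0.95) − (-0.40)(0.00)] = 0.0950
  C_13 = (-0.10)(-0.25) − (0.65)(0.00) = 0.0250
  C_21 = −[(-0.05)(0.95) − (-0.40)(-0.25)] = 0.1475
  C_22 = (1.00)(0.95) − (-0.40)(0.00) = 0.9500
  C_23 = −[(1.00)(-0.25) − (-0.05)(0.00)] = 0.2500
  C_31 = (-0.05)(-0.40) − (-0.40)(0.65) = 0.2800
  C_32 = −[(1.00)(-0.40) − (-0.40)(-0.10)] = 0.4400
  C_33 = (1.00)(0.65) − (-0.05)(-0.10) = 0.6450
det(I−A) = Σ_j (I−A)_1j·C_1j = (1.00)(0.5175) + (-0.05)(0.0950) + (-0.40)(0.0250) = 0.50275
adj(I−A) = Cᵀ =
  [ 0.5175   0.1475   0.2800]
  [ 0.0950   0.9500   0.4400]
  [ 0.0250   0.2500   0.6450]
(I − A)⁻¹ = adj(I−A) / det(I−A) ≈
  [   1.02934     0.29339     0.55694]
  [   0.18896     1.88961     0.87519]
  [   0.04973     0.49727     1.28294]
The output multiplier for sector j is the column-j sum of the Leontief inverse (I − A)⁻¹ = adj(I−A) / det(I−A).
Column S of adj(I−A): (0.5175, 0.0950, 0.0250); det(I−A) = 0.50275.
m_S = (0.5175 + 0.0950 + 0.0250) / 0.50275 = 0.6375 / 0.50275 ≈ 1.2680.

m_S = 1.2680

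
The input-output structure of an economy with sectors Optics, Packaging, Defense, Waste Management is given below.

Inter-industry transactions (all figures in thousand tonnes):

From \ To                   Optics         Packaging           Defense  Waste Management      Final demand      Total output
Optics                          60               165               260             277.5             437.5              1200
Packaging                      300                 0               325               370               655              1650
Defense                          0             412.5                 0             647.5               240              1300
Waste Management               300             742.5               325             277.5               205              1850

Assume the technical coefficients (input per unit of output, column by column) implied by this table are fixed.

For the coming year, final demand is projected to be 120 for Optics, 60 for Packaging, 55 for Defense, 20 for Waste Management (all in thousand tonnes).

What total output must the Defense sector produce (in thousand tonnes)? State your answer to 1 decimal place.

Technical coefficients a_ij = z_ij / X_j:
  a_11 = 60/1200 = 0.05, a_21 = 300/1200 = 0.25, a_31 = 0/1200 = 0.00, a_41 = 300/1200 = 0.25
  a_12 = 165/1650 = 0.10, a_22 = 0/1650 = 0.00, a_32 = 412.5/1650 = 0.25, a_42 = 742.5/1650 = 0.45
  a_13 = 260/1300 = 0.20, a_23 = 325/1300 = 0.25, a_33 = 0/1300 = 0.00, a_43 = 325/1300 = 0.25
  a_14 = 277.5/1850 = 0.15, a_24 = 370/1850 = 0.20, a_34 = 647.5/1850 = 0.35, a_44 = 277.5/1850 = 0.15
I − A =
  [   0.95    -0.10    -0.20    -0.15]
  [  -0.25     1.00    -0.25    -0.20]
  [   0.00    -0.25     1.00    -0.35]
  [  -0.25    -0.45    -0.25     0.85]
Compute the cofactors C_ij = (−1)^(i+j)·(3×3 minor ij) of I−A; the adjugate is their transpose:
adj(I−A) = Cᵀ =
  [ 0.567500   0.227125   0.232625   0.249375]
  [ 0.262500   0.669375   0.301875   0.328125]
  [ 0.192500   0.350875   0.641375   0.380625]
  [ 0.362500   0.524375   0.416875   0.853125]
det(I−A) = Σ_j (I−A)_1j·C_1j = (0.95)(0.567500) + (-0.10)(0.262500) + (-0.20)(0.192500) + (-0.15)(0.362500) = 0.4200
(I − A)⁻¹ = adj(I−A) / det(I−A) ≈
  [   1.3512     0.5408     0.5539     0.5938]
  [   0.6250     1.5938     0.7188     0.7813]
  [   0.4583     0.8354     1.5271     0.9063]
  [   0.8631     1.2485     0.9926     2.0313]
x = (I − A)⁻¹ d = adj(I−A)·d / det(I−A), with det(I−A) = 0.4200:
  x_1 = (0.567500·120 + 0.227125·60 + 0.232625·55 + 0.249375·20) / 0.4200 = 99.509375 / 0.4200 ≈ 236.9
  x_2 = (0.262500·120 + 0.669375·60 + 0.301875·55 + 0.328125·20) / 0.4200 = 94.828125 / 0.4200 ≈ 225.8
  x_3 = (0.192500·120 + 0.350875·60 + 0.641375·55 + 0.380625·20) / 0.4200 = 87.040625 / 0.4200 ≈ 207.2
  x_4 = (0.362500·120 + 0.524375·60 + 0.416875·55 + 0.853125·20) / 0.4200 = 114.953125 / 0.4200 ≈ 273.7

x_3 = 207.2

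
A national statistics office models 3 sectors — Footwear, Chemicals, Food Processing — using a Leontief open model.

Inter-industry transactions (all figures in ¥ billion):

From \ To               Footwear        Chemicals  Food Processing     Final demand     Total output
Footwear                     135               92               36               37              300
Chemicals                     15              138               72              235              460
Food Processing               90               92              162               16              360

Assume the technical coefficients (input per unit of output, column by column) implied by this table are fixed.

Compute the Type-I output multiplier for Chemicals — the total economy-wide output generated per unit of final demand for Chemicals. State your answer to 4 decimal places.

Technical coefficients a_ij = z_ij / X_j:
  a_11 = 135/300 = 0.45, a_21 = 15/300 = 0.05, a_31 = 90/300 = 0.30
  a_12 = 92/460 = 0.20, a_22 = 138/460 = 0.30, a_32 = 92/460 = 0.20
  a_13 = 36/360 = 0.10, a_23 = 72/360 = 0.20, a_33 = 162/360 = 0.45
I − A =
  [   0.55    -0.20    -0.10]
  [  -0.05     0.70    -0.20]
  [  -0.30    -0.20     0.55]
Cofactors of I−A, C_ij = (−1)^(i+j)·(minor ij) (rows/columns in the sector order above):
  C_11 = (0.70)(0.55) − (-0.20)(-0.20) = 0.3450
  C_12 = −[(-0.05)(0.55) − (-0.20)(-0.30)] = 0.0875
  C_13 = (-0.05)(-0.20) − (0.70)(-0.30) = 0.2200
  C_21 = −[(-0.20)(0.55) − (-0.10)(-0.20)] = 0.1300
  C_22 = (0.55)(0.55) − (-0.10)(-0.30) = 0.2725
  C_23 = −[(0.55)(-0.20) − (-0.20)(-0.30)] = 0.1700
  C_31 = (-0.20)(-0.20) − (-0.10)(0.70) = 0.1100
  C_32 = −[(0.55)(-0.20) − (-0.10)(-0.05)] = 0.1150
  C_33 = (0.55)(0.70) − (-0.20)(-0.05) = 0.3750
det(I−A) = Σ_j (I−A)_1j·C_1j = (0.55)(0.3450) + (-0.20)(0.0875) + (-0.10)(0.2200) = 0.15025
adj(I−A) = Cᵀ =
  [ 0.3450   0.1300   0.1100]
  [ 0.0875   0.2725   0.1150]
  [ 0.2200   0.1700   0.3750]
(I − A)⁻¹ = adj(I−A) / det(I−A) ≈
  [   2.29617     0.86522     0.73211]
  [   0.58236     1.81364     0.76539]
  [   1.46423     1.13145     2.49584]
The output multiplier for sector j is the column-j sum of the Leontief inverse (I − A)⁻¹ = adj(I−A) / det(I−A).
Column 2 of adj(I−A): (0.1300, 0.2725, 0.1700); det(I−A) = 0.15025.
m_2 = (0.1300 + 0.2725 + 0.1700) / 0.15025 = 0.5725 / 0.15025 ≈ 3.8103.

m_2 = 3.8103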